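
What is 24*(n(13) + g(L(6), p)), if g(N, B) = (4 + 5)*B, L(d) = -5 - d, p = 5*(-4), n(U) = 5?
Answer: -4200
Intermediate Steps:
p = -20
g(N, B) = 9*B
24*(n(13) + g(L(6), p)) = 24*(5 + 9*(-20)) = 24*(5 - 180) = 24*(-175) = -4200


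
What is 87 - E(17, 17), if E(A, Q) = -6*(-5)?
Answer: 57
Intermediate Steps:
E(A, Q) = 30
87 - E(17, 17) = 87 - 1*30 = 87 - 30 = 57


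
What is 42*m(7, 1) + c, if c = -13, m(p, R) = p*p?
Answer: 2045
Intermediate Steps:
m(p, R) = p²
42*m(7, 1) + c = 42*7² - 13 = 42*49 - 13 = 2058 - 13 = 2045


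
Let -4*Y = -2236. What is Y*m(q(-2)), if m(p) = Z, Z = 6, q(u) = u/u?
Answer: 3354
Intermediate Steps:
q(u) = 1
Y = 559 (Y = -1/4*(-2236) = 559)
m(p) = 6
Y*m(q(-2)) = 559*6 = 3354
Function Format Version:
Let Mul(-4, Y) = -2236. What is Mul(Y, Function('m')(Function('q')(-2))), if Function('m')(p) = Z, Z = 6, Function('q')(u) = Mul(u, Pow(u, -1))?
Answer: 3354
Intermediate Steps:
Function('q')(u) = 1
Y = 559 (Y = Mul(Rational(-1, 4), -2236) = 559)
Function('m')(p) = 6
Mul(Y, Function('m')(Function('q')(-2))) = Mul(559, 6) = 3354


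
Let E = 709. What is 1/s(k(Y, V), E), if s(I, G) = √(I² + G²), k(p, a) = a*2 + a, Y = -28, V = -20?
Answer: √506281/506281 ≈ 0.0014054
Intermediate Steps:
k(p, a) = 3*a (k(p, a) = 2*a + a = 3*a)
s(I, G) = √(G² + I²)
1/s(k(Y, V), E) = 1/(√(709² + (3*(-20))²)) = 1/(√(502681 + (-60)²)) = 1/(√(502681 + 3600)) = 1/(√506281) = √506281/506281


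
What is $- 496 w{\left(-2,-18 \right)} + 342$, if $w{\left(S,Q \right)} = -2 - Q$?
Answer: $-7594$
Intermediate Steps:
$- 496 w{\left(-2,-18 \right)} + 342 = - 496 \left(-2 - -18\right) + 342 = - 496 \left(-2 + 18\right) + 342 = \left(-496\right) 16 + 342 = -7936 + 342 = -7594$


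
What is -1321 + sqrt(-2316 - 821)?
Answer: -1321 + I*sqrt(3137) ≈ -1321.0 + 56.009*I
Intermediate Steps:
-1321 + sqrt(-2316 - 821) = -1321 + sqrt(-3137) = -1321 + I*sqrt(3137)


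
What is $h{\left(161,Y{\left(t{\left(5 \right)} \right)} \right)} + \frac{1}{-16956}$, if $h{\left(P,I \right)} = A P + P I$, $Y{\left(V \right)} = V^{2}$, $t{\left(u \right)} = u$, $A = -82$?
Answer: $- \frac{155605213}{16956} \approx -9177.0$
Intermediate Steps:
$h{\left(P,I \right)} = - 82 P + I P$ ($h{\left(P,I \right)} = - 82 P + P I = - 82 P + I P$)
$h{\left(161,Y{\left(t{\left(5 \right)} \right)} \right)} + \frac{1}{-16956} = 161 \left(-82 + 5^{2}\right) + \frac{1}{-16956} = 161 \left(-82 + 25\right) - \frac{1}{16956} = 161 \left(-57\right) - \frac{1}{16956} = -9177 - \frac{1}{16956} = - \frac{155605213}{16956}$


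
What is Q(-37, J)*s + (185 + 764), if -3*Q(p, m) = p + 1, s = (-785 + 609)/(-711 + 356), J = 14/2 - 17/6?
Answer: 339007/355 ≈ 954.95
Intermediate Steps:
J = 25/6 (J = 14*(1/2) - 17*1/6 = 7 - 17/6 = 25/6 ≈ 4.1667)
s = 176/355 (s = -176/(-355) = -176*(-1/355) = 176/355 ≈ 0.49577)
Q(p, m) = -1/3 - p/3 (Q(p, m) = -(p + 1)/3 = -(1 + p)/3 = -1/3 - p/3)
Q(-37, J)*s + (185 + 764) = (-1/3 - 1/3*(-37))*(176/355) + (185 + 764) = (-1/3 + 37/3)*(176/355) + 949 = 12*(176/355) + 949 = 2112/355 + 949 = 339007/355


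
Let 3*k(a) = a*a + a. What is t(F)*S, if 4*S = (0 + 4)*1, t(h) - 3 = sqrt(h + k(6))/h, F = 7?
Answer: 3 + sqrt(21)/7 ≈ 3.6547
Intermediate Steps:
k(a) = a/3 + a**2/3 (k(a) = (a*a + a)/3 = (a**2 + a)/3 = (a + a**2)/3 = a/3 + a**2/3)
t(h) = 3 + sqrt(14 + h)/h (t(h) = 3 + sqrt(h + (1/3)*6*(1 + 6))/h = 3 + sqrt(h + (1/3)*6*7)/h = 3 + sqrt(h + 14)/h = 3 + sqrt(14 + h)/h)
S = 1 (S = ((0 + 4)*1)/4 = (4*1)/4 = (1/4)*4 = 1)
t(F)*S = (3 + sqrt(14 + 7)/7)*1 = (3 + sqrt(21)/7)*1 = 3 + sqrt(21)/7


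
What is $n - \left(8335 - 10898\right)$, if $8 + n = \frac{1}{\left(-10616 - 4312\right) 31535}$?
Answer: $\frac{1202777696399}{470754480} \approx 2555.0$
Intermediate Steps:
$n = - \frac{3766035841}{470754480}$ ($n = -8 + \frac{1}{\left(-10616 - 4312\right) 31535} = -8 + \frac{1}{-14928} \cdot \frac{1}{31535} = -8 - \frac{1}{470754480} = - \frac{3766035841}{470754480} \approx -8.0$)
$n - \left(8335 - 10898\right) = - \frac{3766035841}{470754480} - \left(8335 - 10898\right) = - \frac{3766035841}{470754480} - -2563 = - \frac{3766035841}{470754480} + 2563 = \frac{1202777696399}{470754480}$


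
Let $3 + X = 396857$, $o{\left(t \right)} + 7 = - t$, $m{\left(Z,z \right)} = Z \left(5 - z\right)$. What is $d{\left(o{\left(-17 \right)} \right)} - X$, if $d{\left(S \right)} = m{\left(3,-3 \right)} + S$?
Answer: $-396820$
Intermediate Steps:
$o{\left(t \right)} = -7 - t$
$d{\left(S \right)} = 24 + S$ ($d{\left(S \right)} = 3 \left(5 - -3\right) + S = 3 \left(5 + 3\right) + S = 3 \cdot 8 + S = 24 + S$)
$X = 396854$ ($X = -3 + 396857 = 396854$)
$d{\left(o{\left(-17 \right)} \right)} - X = \left(24 - -10\right) - 396854 = \left(24 + \left(-7 + 17\right)\right) - 396854 = \left(24 + 10\right) - 396854 = 34 - 396854 = -396820$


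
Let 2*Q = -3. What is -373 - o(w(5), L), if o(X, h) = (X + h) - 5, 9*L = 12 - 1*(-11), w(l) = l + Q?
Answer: -6733/18 ≈ -374.06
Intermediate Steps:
Q = -3/2 (Q = (½)*(-3) = -3/2 ≈ -1.5000)
w(l) = -3/2 + l (w(l) = l - 3/2 = -3/2 + l)
L = 23/9 (L = (12 - 1*(-11))/9 = (12 + 11)/9 = (⅑)*23 = 23/9 ≈ 2.5556)
o(X, h) = -5 + X + h
-373 - o(w(5), L) = -373 - (-5 + (-3/2 + 5) + 23/9) = -373 - (-5 + 7/2 + 23/9) = -373 - 1*19/18 = -373 - 19/18 = -6733/18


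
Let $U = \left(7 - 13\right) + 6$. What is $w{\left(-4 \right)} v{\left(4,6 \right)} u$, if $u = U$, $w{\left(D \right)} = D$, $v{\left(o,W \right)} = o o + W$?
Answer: $0$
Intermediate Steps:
$v{\left(o,W \right)} = W + o^{2}$ ($v{\left(o,W \right)} = o^{2} + W = W + o^{2}$)
$U = 0$ ($U = -6 + 6 = 0$)
$u = 0$
$w{\left(-4 \right)} v{\left(4,6 \right)} u = - 4 \left(6 + 4^{2}\right) 0 = - 4 \left(6 + 16\right) 0 = \left(-4\right) 22 \cdot 0 = \left(-88\right) 0 = 0$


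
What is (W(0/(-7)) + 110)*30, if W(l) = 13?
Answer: 3690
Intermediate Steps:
(W(0/(-7)) + 110)*30 = (13 + 110)*30 = 123*30 = 3690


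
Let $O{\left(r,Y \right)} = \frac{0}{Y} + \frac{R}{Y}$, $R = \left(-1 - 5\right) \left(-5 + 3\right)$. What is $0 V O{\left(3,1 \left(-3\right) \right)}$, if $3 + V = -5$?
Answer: $0$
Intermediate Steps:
$V = -8$ ($V = -3 - 5 = -8$)
$R = 12$ ($R = \left(-6\right) \left(-2\right) = 12$)
$O{\left(r,Y \right)} = \frac{12}{Y}$ ($O{\left(r,Y \right)} = \frac{0}{Y} + \frac{12}{Y} = 0 + \frac{12}{Y} = \frac{12}{Y}$)
$0 V O{\left(3,1 \left(-3\right) \right)} = 0 \left(-8\right) \frac{12}{1 \left(-3\right)} = 0 \frac{12}{-3} = 0 \cdot 12 \left(- \frac{1}{3}\right) = 0 \left(-4\right) = 0$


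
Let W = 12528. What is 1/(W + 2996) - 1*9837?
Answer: -152709587/15524 ≈ -9837.0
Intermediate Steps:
1/(W + 2996) - 1*9837 = 1/(12528 + 2996) - 1*9837 = 1/15524 - 9837 = -152709587/15524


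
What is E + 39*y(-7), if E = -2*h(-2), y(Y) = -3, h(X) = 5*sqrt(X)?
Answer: -117 - 10*I*sqrt(2) ≈ -117.0 - 14.142*I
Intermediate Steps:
E = -10*I*sqrt(2) (E = -10*sqrt(-2) = -10*I*sqrt(2) ≈ -14.142*I)
E + 39*y(-7) = -10*I*sqrt(2) + 39*(-3) = -10*I*sqrt(2) - 117 = -117 - 10*I*sqrt(2)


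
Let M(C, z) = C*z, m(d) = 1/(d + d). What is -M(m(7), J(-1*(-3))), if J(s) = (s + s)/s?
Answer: -⅐ ≈ -0.14286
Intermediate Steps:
m(d) = 1/(2*d)
J(s) = 2 (J(s) = (2*s)/s = 2)
-M(m(7), J(-1*(-3))) = -(½)/7*2 = -(½)*(⅐)*2 = -2/14 = -1*⅐ = -⅐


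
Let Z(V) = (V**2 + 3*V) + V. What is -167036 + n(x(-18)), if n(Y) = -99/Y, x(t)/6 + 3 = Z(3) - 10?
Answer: -2672609/16 ≈ -1.6704e+5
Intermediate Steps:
Z(V) = V**2 + 4*V
x(t) = 48 (x(t) = -18 + 6*(3*(4 + 3) - 10) = -18 + 6*(3*7 - 10) = -18 + 6*(21 - 10) = -18 + 6*11 = -18 + 66 = 48)
-167036 + n(x(-18)) = -167036 - 99/48 = -167036 - 99*1/48 = -167036 - 33/16 = -2672609/16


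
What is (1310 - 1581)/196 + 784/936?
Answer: -12499/22932 ≈ -0.54505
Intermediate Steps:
(1310 - 1581)/196 + 784/936 = -271*1/196 + 784*(1/936) = -271/196 + 98/117 = -12499/22932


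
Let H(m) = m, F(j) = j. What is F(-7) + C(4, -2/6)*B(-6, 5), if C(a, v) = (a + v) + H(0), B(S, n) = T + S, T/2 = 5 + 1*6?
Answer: 155/3 ≈ 51.667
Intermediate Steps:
T = 22 (T = 2*(5 + 1*6) = 2*(5 + 6) = 2*11 = 22)
B(S, n) = 22 + S
C(a, v) = a + v (C(a, v) = (a + v) + 0 = a + v)
F(-7) + C(4, -2/6)*B(-6, 5) = -7 + (4 - 2/6)*(22 - 6) = -7 + (4 - 2*1/6)*16 = -7 + (4 - 1/3)*16 = -7 + (11/3)*16 = -7 + 176/3 = 155/3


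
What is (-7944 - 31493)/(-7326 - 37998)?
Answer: 39437/45324 ≈ 0.87011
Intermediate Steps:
(-7944 - 31493)/(-7326 - 37998) = -39437/(-45324) = -39437*(-1/45324) = 39437/45324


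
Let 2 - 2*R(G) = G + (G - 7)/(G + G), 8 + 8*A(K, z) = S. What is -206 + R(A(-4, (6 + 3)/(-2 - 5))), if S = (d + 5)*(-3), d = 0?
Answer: -75227/368 ≈ -204.42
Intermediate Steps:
S = -15 (S = (0 + 5)*(-3) = 5*(-3) = -15)
A(K, z) = -23/8 (A(K, z) = -1 + (⅛)*(-15) = -1 - 15/8 = -23/8)
R(G) = 1 - G/2 - (-7 + G)/(4*G) (R(G) = 1 - (G + (G - 7)/(G + G))/2 = 1 - (G + (-7 + G)/((2*G)))/2 = 1 - (G + (-7 + G)*(1/(2*G)))/2 = 1 - (G + (-7 + G)/(2*G))/2 = 1 + (-G/2 - (-7 + G)/(4*G)) = 1 - G/2 - (-7 + G)/(4*G))
-206 + R(A(-4, (6 + 3)/(-2 - 5))) = -206 + (7 - 1*(-23/8)*(-3 + 2*(-23/8)))/(4*(-23/8)) = -206 + (¼)*(-8/23)*(7 - 1*(-23/8)*(-3 - 23/4)) = -206 + (¼)*(-8/23)*(7 - 1*(-23/8)*(-35/4)) = -206 + (¼)*(-8/23)*(7 - 805/32) = -206 + (¼)*(-8/23)*(-581/32) = -206 + 581/368 = -75227/368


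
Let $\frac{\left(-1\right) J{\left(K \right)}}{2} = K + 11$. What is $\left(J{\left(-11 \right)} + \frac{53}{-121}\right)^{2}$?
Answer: $\frac{2809}{14641} \approx 0.19186$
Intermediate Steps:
$J{\left(K \right)} = -22 - 2 K$ ($J{\left(K \right)} = - 2 \left(K + 11\right) = - 2 \left(11 + K\right) = -22 - 2 K$)
$\left(J{\left(-11 \right)} + \frac{53}{-121}\right)^{2} = \left(\left(-22 - -22\right) + \frac{53}{-121}\right)^{2} = \left(\left(-22 + 22\right) + 53 \left(- \frac{1}{121}\right)\right)^{2} = \left(0 - \frac{53}{121}\right)^{2} = \left(- \frac{53}{121}\right)^{2} = \frac{2809}{14641}$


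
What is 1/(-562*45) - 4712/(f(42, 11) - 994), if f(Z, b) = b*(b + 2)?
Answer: 119165629/21521790 ≈ 5.5370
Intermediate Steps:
f(Z, b) = b*(2 + b)
1/(-562*45) - 4712/(f(42, 11) - 994) = 1/(-562*45) - 4712/(11*(2 + 11) - 994) = -1/562*1/45 - 4712/(11*13 - 994) = -1/25290 - 4712/(143 - 994) = -1/25290 - 4712/(-851) = -1/25290 - 4712*(-1/851) = -1/25290 + 4712/851 = 119165629/21521790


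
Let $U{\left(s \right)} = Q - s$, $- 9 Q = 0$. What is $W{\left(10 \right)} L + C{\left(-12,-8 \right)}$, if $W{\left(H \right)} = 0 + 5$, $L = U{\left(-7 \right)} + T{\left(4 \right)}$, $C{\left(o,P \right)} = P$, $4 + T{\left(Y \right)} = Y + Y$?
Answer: $47$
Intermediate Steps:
$Q = 0$ ($Q = \left(- \frac{1}{9}\right) 0 = 0$)
$T{\left(Y \right)} = -4 + 2 Y$ ($T{\left(Y \right)} = -4 + \left(Y + Y\right) = -4 + 2 Y$)
$U{\left(s \right)} = - s$ ($U{\left(s \right)} = 0 - s = - s$)
$L = 11$ ($L = \left(-1\right) \left(-7\right) + \left(-4 + 2 \cdot 4\right) = 7 + \left(-4 + 8\right) = 7 + 4 = 11$)
$W{\left(H \right)} = 5$
$W{\left(10 \right)} L + C{\left(-12,-8 \right)} = 5 \cdot 11 - 8 = 55 - 8 = 47$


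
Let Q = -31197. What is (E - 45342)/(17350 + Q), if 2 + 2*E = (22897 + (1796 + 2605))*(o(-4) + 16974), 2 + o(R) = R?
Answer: -231550889/13847 ≈ -16722.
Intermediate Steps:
o(R) = -2 + R
E = 231596231 (E = -1 + ((22897 + (1796 + 2605))*((-2 - 4) + 16974))/2 = -1 + ((22897 + 4401)*(-6 + 16974))/2 = -1 + (27298*16968)/2 = -1 + (½)*463192464 = -1 + 231596232 = 231596231)
(E - 45342)/(17350 + Q) = (231596231 - 45342)/(17350 - 31197) = 231550889/(-13847) = 231550889*(-1/13847) = -231550889/13847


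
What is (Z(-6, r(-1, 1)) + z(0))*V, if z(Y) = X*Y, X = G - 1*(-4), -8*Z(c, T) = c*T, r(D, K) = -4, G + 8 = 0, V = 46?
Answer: -138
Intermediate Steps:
G = -8 (G = -8 + 0 = -8)
Z(c, T) = -T*c/8 (Z(c, T) = -c*T/8 = -T*c/8)
X = -4 (X = -8 - 1*(-4) = -8 + 4 = -4)
z(Y) = -4*Y
(Z(-6, r(-1, 1)) + z(0))*V = (-1/8*(-4)*(-6) - 4*0)*46 = (-3 + 0)*46 = -3*46 = -138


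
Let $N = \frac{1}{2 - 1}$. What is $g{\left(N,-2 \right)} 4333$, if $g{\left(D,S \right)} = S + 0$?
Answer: $-8666$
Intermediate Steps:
$N = 1$ ($N = 1^{-1} = 1$)
$g{\left(D,S \right)} = S$
$g{\left(N,-2 \right)} 4333 = \left(-2\right) 4333 = -8666$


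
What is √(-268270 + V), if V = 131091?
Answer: I*√137179 ≈ 370.38*I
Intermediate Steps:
√(-268270 + V) = √(-268270 + 131091) = √(-137179) = I*√137179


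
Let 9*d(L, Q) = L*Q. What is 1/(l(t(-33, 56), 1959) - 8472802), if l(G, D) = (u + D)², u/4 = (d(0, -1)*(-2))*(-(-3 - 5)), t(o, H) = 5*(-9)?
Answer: -1/4635121 ≈ -2.1574e-7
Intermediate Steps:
d(L, Q) = L*Q/9 (d(L, Q) = (L*Q)/9 = L*Q/9)
t(o, H) = -45
u = 0 (u = 4*((((⅑)*0*(-1))*(-2))*(-(-3 - 5))) = 4*((0*(-2))*(-1*(-8))) = 4*(0*8) = 4*0 = 0)
l(G, D) = D² (l(G, D) = (0 + D)² = D²)
1/(l(t(-33, 56), 1959) - 8472802) = 1/(1959² - 8472802) = 1/(3837681 - 8472802) = 1/(-4635121) = -1/4635121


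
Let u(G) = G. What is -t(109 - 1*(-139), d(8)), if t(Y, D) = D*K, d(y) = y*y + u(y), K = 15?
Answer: -1080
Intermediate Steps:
d(y) = y + y² (d(y) = y*y + y = y² + y = y + y²)
t(Y, D) = 15*D (t(Y, D) = D*15 = 15*D)
-t(109 - 1*(-139), d(8)) = -15*8*(1 + 8) = -15*8*9 = -15*72 = -1*1080 = -1080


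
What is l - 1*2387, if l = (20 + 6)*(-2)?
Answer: -2439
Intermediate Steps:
l = -52 (l = 26*(-2) = -52)
l - 1*2387 = -52 - 1*2387 = -52 - 2387 = -2439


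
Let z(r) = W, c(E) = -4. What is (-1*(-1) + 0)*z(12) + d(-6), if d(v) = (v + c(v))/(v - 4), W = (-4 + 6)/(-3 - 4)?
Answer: 5/7 ≈ 0.71429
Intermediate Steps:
W = -2/7 (W = 2/(-7) = 2*(-⅐) = -2/7 ≈ -0.28571)
d(v) = 1 (d(v) = (v - 4)/(v - 4) = (-4 + v)/(-4 + v) = 1)
z(r) = -2/7
(-1*(-1) + 0)*z(12) + d(-6) = (-1*(-1) + 0)*(-2/7) + 1 = (1 + 0)*(-2/7) + 1 = 1*(-2/7) + 1 = -2/7 + 1 = 5/7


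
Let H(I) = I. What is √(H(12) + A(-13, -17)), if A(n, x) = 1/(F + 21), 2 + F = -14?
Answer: √305/5 ≈ 3.4929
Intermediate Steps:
F = -16 (F = -2 - 14 = -16)
A(n, x) = ⅕ (A(n, x) = 1/(-16 + 21) = 1/5 = ⅕)
√(H(12) + A(-13, -17)) = √(12 + ⅕) = √(61/5) = √305/5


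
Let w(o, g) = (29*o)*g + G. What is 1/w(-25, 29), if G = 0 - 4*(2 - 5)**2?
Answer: -1/21061 ≈ -4.7481e-5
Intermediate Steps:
G = -36 (G = 0 - 4*(-3)**2 = 0 - 4*9 = 0 - 36 = -36)
w(o, g) = -36 + 29*g*o (w(o, g) = (29*o)*g - 36 = 29*g*o - 36 = -36 + 29*g*o)
1/w(-25, 29) = 1/(-36 + 29*29*(-25)) = 1/(-36 - 21025) = 1/(-21061) = -1/21061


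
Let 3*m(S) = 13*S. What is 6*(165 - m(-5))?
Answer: 1120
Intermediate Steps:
m(S) = 13*S/3 (m(S) = (13*S)/3 = 13*S/3)
6*(165 - m(-5)) = 6*(165 - 13*(-5)/3) = 6*(165 - 1*(-65/3)) = 6*(165 + 65/3) = 6*(560/3) = 1120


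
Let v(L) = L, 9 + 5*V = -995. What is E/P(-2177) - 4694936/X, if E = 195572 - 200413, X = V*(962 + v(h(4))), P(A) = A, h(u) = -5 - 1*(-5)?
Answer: 6972506066/262831387 ≈ 26.528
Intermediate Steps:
V = -1004/5 (V = -9/5 + (1/5)*(-995) = -9/5 - 199 = -1004/5 ≈ -200.80)
h(u) = 0 (h(u) = -5 + 5 = 0)
X = -965848/5 (X = -1004*(962 + 0)/5 = -1004/5*962 = -965848/5 ≈ -1.9317e+5)
E = -4841
E/P(-2177) - 4694936/X = -4841/(-2177) - 4694936/(-965848/5) = -4841*(-1/2177) - 4694936*(-5/965848) = 4841/2177 + 2934335/120731 = 6972506066/262831387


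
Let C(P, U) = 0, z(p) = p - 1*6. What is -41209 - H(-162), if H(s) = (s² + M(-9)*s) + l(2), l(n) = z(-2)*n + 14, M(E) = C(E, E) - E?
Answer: -65993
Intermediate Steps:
z(p) = -6 + p (z(p) = p - 6 = -6 + p)
M(E) = -E (M(E) = 0 - E = -E)
l(n) = 14 - 8*n (l(n) = (-6 - 2)*n + 14 = -8*n + 14 = 14 - 8*n)
H(s) = -2 + s² + 9*s (H(s) = (s² + (-1*(-9))*s) + (14 - 8*2) = (s² + 9*s) + (14 - 16) = (s² + 9*s) - 2 = -2 + s² + 9*s)
-41209 - H(-162) = -41209 - (-2 + (-162)² + 9*(-162)) = -41209 - (-2 + 26244 - 1458) = -41209 - 1*24784 = -41209 - 24784 = -65993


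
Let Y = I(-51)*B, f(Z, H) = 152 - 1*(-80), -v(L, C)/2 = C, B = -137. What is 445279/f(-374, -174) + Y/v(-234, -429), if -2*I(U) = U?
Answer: 63539815/33176 ≈ 1915.2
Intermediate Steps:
I(U) = -U/2
v(L, C) = -2*C
f(Z, H) = 232 (f(Z, H) = 152 + 80 = 232)
Y = -6987/2 (Y = -1/2*(-51)*(-137) = (51/2)*(-137) = -6987/2 ≈ -3493.5)
445279/f(-374, -174) + Y/v(-234, -429) = 445279/232 - 6987/(2*((-2*(-429)))) = 445279*(1/232) - 6987/2/858 = 445279/232 - 6987/2*1/858 = 445279/232 - 2329/572 = 63539815/33176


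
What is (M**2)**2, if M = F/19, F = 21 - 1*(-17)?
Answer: 16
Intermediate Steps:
F = 38 (F = 21 + 17 = 38)
M = 2 (M = 38/19 = 38*(1/19) = 2)
(M**2)**2 = (2**2)**2 = 4**2 = 16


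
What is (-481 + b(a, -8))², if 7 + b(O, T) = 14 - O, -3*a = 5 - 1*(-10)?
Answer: 219961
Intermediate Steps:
a = -5 (a = -(5 - 1*(-10))/3 = -(5 + 10)/3 = -⅓*15 = -5)
b(O, T) = 7 - O (b(O, T) = -7 + (14 - O) = 7 - O)
(-481 + b(a, -8))² = (-481 + (7 - 1*(-5)))² = (-481 + (7 + 5))² = (-481 + 12)² = (-469)² = 219961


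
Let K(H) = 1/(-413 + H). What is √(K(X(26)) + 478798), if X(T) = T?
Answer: 5*√318707099/129 ≈ 691.95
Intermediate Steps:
√(K(X(26)) + 478798) = √(1/(-413 + 26) + 478798) = √(1/(-387) + 478798) = √(-1/387 + 478798) = √(185294825/387) = 5*√318707099/129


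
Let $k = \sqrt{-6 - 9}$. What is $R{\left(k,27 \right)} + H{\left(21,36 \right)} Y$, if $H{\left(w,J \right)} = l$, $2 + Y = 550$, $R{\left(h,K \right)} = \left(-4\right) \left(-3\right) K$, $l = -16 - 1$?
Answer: $-8992$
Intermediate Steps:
$k = i \sqrt{15}$ ($k = \sqrt{-15} = i \sqrt{15} \approx 3.873 i$)
$l = -17$ ($l = -16 - 1 = -17$)
$R{\left(h,K \right)} = 12 K$
$Y = 548$ ($Y = -2 + 550 = 548$)
$H{\left(w,J \right)} = -17$
$R{\left(k,27 \right)} + H{\left(21,36 \right)} Y = 12 \cdot 27 - 9316 = 324 - 9316 = -8992$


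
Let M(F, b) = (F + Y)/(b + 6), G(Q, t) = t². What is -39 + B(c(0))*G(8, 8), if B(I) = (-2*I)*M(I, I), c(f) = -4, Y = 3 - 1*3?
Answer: -1063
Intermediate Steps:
Y = 0 (Y = 3 - 3 = 0)
M(F, b) = F/(6 + b) (M(F, b) = (F + 0)/(b + 6) = F/(6 + b))
B(I) = -2*I²/(6 + I) (B(I) = (-2*I)*(I/(6 + I)) = -2*I²/(6 + I))
-39 + B(c(0))*G(8, 8) = -39 - 2*(-4)²/(6 - 4)*8² = -39 - 2*16/2*64 = -39 - 2*16*½*64 = -39 - 16*64 = -39 - 1024 = -1063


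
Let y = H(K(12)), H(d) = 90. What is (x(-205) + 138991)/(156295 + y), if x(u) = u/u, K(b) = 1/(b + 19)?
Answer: 138992/156385 ≈ 0.88878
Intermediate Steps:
K(b) = 1/(19 + b)
y = 90
x(u) = 1
(x(-205) + 138991)/(156295 + y) = (1 + 138991)/(156295 + 90) = 138992/156385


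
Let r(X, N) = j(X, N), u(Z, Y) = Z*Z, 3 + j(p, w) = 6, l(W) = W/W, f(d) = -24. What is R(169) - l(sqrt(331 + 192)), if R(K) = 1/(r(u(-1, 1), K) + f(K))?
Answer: -22/21 ≈ -1.0476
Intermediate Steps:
l(W) = 1
j(p, w) = 3 (j(p, w) = -3 + 6 = 3)
u(Z, Y) = Z**2
r(X, N) = 3
R(K) = -1/21 (R(K) = 1/(3 - 24) = 1/(-21) = -1/21)
R(169) - l(sqrt(331 + 192)) = -1/21 - 1*1 = -1/21 - 1 = -22/21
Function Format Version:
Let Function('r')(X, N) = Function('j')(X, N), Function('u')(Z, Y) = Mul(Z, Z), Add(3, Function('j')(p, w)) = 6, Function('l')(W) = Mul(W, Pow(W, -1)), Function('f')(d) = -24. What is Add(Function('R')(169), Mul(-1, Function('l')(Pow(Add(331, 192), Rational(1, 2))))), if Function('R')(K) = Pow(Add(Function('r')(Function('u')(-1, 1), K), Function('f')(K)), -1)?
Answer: Rational(-22, 21) ≈ -1.0476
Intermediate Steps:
Function('l')(W) = 1
Function('j')(p, w) = 3 (Function('j')(p, w) = Add(-3, 6) = 3)
Function('u')(Z, Y) = Pow(Z, 2)
Function('r')(X, N) = 3
Function('R')(K) = Rational(-1, 21) (Function('R')(K) = Pow(Add(3, -24), -1) = Pow(-21, -1) = Rational(-1, 21))
Add(Function('R')(169), Mul(-1, Function('l')(Pow(Add(331, 192), Rational(1, 2))))) = Add(Rational(-1, 21), Mul(-1, 1)) = Add(Rational(-1, 21), -1) = Rational(-22, 21)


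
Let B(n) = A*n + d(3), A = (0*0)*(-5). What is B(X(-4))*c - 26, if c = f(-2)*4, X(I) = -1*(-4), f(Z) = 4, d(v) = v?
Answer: 22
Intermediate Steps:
A = 0 (A = 0*(-5) = 0)
X(I) = 4
B(n) = 3 (B(n) = 0*n + 3 = 0 + 3 = 3)
c = 16 (c = 4*4 = 16)
B(X(-4))*c - 26 = 3*16 - 26 = 48 - 26 = 22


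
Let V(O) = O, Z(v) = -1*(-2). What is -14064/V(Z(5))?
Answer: -7032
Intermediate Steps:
Z(v) = 2
-14064/V(Z(5)) = -14064/2 = -14064*½ = -7032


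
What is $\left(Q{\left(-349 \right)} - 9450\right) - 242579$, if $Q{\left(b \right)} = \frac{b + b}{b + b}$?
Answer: $-252028$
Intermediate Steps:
$Q{\left(b \right)} = 1$ ($Q{\left(b \right)} = \frac{2 b}{2 b} = 2 b \frac{1}{2 b} = 1$)
$\left(Q{\left(-349 \right)} - 9450\right) - 242579 = \left(1 - 9450\right) - 242579 = -9449 - 242579 = -252028$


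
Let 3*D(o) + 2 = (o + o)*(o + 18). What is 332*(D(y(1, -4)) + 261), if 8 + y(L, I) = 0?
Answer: 68724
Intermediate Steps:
y(L, I) = -8 (y(L, I) = -8 + 0 = -8)
D(o) = -⅔ + 2*o*(18 + o)/3 (D(o) = -⅔ + ((o + o)*(o + 18))/3 = -⅔ + ((2*o)*(18 + o))/3 = -⅔ + (2*o*(18 + o))/3 = -⅔ + 2*o*(18 + o)/3)
332*(D(y(1, -4)) + 261) = 332*((-⅔ + 12*(-8) + (⅔)*(-8)²) + 261) = 332*((-⅔ - 96 + (⅔)*64) + 261) = 332*((-⅔ - 96 + 128/3) + 261) = 332*(-54 + 261) = 332*207 = 68724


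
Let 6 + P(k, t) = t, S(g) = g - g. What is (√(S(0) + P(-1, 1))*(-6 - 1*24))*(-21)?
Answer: 630*I*√5 ≈ 1408.7*I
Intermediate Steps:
S(g) = 0
P(k, t) = -6 + t
(√(S(0) + P(-1, 1))*(-6 - 1*24))*(-21) = (√(0 + (-6 + 1))*(-6 - 1*24))*(-21) = (√(0 - 5)*(-6 - 24))*(-21) = (√(-5)*(-30))*(-21) = ((I*√5)*(-30))*(-21) = -30*I*√5*(-21) = 630*I*√5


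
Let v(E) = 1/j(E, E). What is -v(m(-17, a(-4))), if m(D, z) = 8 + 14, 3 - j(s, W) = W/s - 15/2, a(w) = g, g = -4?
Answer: -2/19 ≈ -0.10526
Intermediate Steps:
a(w) = -4
j(s, W) = 21/2 - W/s (j(s, W) = 3 - (W/s - 15/2) = 3 - (-15/2 + W/s) = 3 + (15/2 - W/s) = 21/2 - W/s)
m(D, z) = 22
v(E) = 2/19 (v(E) = 1/(21/2 - E/E) = 1/(21/2 - 1) = 1/(19/2) = 2/19)
-v(m(-17, a(-4))) = -1*2/19 = -2/19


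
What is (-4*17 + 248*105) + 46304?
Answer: 72276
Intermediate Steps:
(-4*17 + 248*105) + 46304 = (-68 + 26040) + 46304 = 25972 + 46304 = 72276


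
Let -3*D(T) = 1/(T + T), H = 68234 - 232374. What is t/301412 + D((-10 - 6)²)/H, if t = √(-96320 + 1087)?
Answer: 1/252119040 + I*√95233/301412 ≈ 3.9664e-9 + 0.0010238*I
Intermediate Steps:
t = I*√95233 (t = √(-95233) = I*√95233 ≈ 308.6*I)
H = -164140
D(T) = -1/(6*T) (D(T) = -1/(3*(T + T)) = -1/(2*T)/3 = -1/(6*T))
t/301412 + D((-10 - 6)²)/H = (I*√95233)/301412 - 1/(6*(-10 - 6)²)/(-164140) = (I*√95233)*(1/301412) - 1/(6*((-16)²))*(-1/164140) = I*√95233/301412 - ⅙/256*(-1/164140) = I*√95233/301412 - ⅙*1/256*(-1/164140) = I*√95233/301412 - 1/1536*(-1/164140) = I*√95233/301412 + 1/252119040 = 1/252119040 + I*√95233/301412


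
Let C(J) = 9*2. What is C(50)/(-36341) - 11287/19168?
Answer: -410525891/696584288 ≈ -0.58934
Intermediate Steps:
C(J) = 18
C(50)/(-36341) - 11287/19168 = 18/(-36341) - 11287/19168 = 18*(-1/36341) - 11287*1/19168 = -18/36341 - 11287/19168 = -410525891/696584288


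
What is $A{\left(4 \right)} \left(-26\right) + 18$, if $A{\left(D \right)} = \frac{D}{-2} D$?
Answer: $226$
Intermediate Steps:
$A{\left(D \right)} = - \frac{D^{2}}{2}$ ($A{\left(D \right)} = D \left(- \frac{1}{2}\right) D = - \frac{D}{2} D = - \frac{D^{2}}{2}$)
$A{\left(4 \right)} \left(-26\right) + 18 = - \frac{4^{2}}{2} \left(-26\right) + 18 = \left(- \frac{1}{2}\right) 16 \left(-26\right) + 18 = \left(-8\right) \left(-26\right) + 18 = 208 + 18 = 226$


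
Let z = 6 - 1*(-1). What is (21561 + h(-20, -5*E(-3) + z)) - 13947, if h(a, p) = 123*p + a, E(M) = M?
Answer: 10300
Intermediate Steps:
z = 7 (z = 6 + 1 = 7)
h(a, p) = a + 123*p
(21561 + h(-20, -5*E(-3) + z)) - 13947 = (21561 + (-20 + 123*(-5*(-3) + 7))) - 13947 = (21561 + (-20 + 123*(15 + 7))) - 13947 = (21561 + (-20 + 123*22)) - 13947 = (21561 + (-20 + 2706)) - 13947 = (21561 + 2686) - 13947 = 24247 - 13947 = 10300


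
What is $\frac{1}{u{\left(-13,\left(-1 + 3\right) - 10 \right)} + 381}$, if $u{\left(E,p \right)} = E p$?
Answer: $\frac{1}{485} \approx 0.0020619$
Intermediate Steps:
$\frac{1}{u{\left(-13,\left(-1 + 3\right) - 10 \right)} + 381} = \frac{1}{- 13 \left(\left(-1 + 3\right) - 10\right) + 381} = \frac{1}{- 13 \left(2 - 10\right) + 381} = \frac{1}{\left(-13\right) \left(-8\right) + 381} = \frac{1}{104 + 381} = \frac{1}{485}$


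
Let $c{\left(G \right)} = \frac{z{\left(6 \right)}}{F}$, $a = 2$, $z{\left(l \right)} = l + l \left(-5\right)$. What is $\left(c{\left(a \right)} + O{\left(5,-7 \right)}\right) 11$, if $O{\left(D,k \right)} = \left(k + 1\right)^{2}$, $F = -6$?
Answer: $440$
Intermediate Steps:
$z{\left(l \right)} = - 4 l$ ($z{\left(l \right)} = l - 5 l = - 4 l$)
$O{\left(D,k \right)} = \left(1 + k\right)^{2}$
$c{\left(G \right)} = 4$ ($c{\left(G \right)} = \frac{\left(-4\right) 6}{-6} = \left(-24\right) \left(- \frac{1}{6}\right) = 4$)
$\left(c{\left(a \right)} + O{\left(5,-7 \right)}\right) 11 = \left(4 + \left(1 - 7\right)^{2}\right) 11 = \left(4 + \left(-6\right)^{2}\right) 11 = \left(4 + 36\right) 11 = 40 \cdot 11 = 440$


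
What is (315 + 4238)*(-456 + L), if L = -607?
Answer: -4839839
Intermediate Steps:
(315 + 4238)*(-456 + L) = (315 + 4238)*(-456 - 607) = 4553*(-1063) = -4839839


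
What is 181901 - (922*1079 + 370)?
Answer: -813307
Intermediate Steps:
181901 - (922*1079 + 370) = 181901 - (994838 + 370) = 181901 - 1*995208 = 181901 - 995208 = -813307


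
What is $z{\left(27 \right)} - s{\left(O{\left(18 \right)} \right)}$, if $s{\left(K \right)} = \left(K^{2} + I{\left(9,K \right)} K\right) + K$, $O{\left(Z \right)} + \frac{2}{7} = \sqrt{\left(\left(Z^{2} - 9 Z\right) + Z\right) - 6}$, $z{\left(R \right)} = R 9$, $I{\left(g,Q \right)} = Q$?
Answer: $- \frac{5139}{49} + \frac{\sqrt{174}}{7} \approx -102.99$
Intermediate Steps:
$z{\left(R \right)} = 9 R$
$O{\left(Z \right)} = - \frac{2}{7} + \sqrt{-6 + Z^{2} - 8 Z}$ ($O{\left(Z \right)} = - \frac{2}{7} + \sqrt{\left(\left(Z^{2} - 9 Z\right) + Z\right) - 6} = - \frac{2}{7} + \sqrt{\left(Z^{2} - 8 Z\right) - 6} = - \frac{2}{7} + \sqrt{-6 + Z^{2} - 8 Z}$)
$s{\left(K \right)} = K + 2 K^{2}$ ($s{\left(K \right)} = \left(K^{2} + K K\right) + K = \left(K^{2} + K^{2}\right) + K = 2 K^{2} + K = K + 2 K^{2}$)
$z{\left(27 \right)} - s{\left(O{\left(18 \right)} \right)} = 9 \cdot 27 - \left(- \frac{2}{7} + \sqrt{-6 + 18^{2} - 144}\right) \left(1 + 2 \left(- \frac{2}{7} + \sqrt{-6 + 18^{2} - 144}\right)\right) = 243 - \left(- \frac{2}{7} + \sqrt{-6 + 324 - 144}\right) \left(1 + 2 \left(- \frac{2}{7} + \sqrt{-6 + 324 - 144}\right)\right) = 243 - \left(- \frac{2}{7} + \sqrt{174}\right) \left(1 + 2 \left(- \frac{2}{7} + \sqrt{174}\right)\right) = 243 - \left(- \frac{2}{7} + \sqrt{174}\right) \left(1 - \left(\frac{4}{7} - 2 \sqrt{174}\right)\right) = 243 - \left(- \frac{2}{7} + \sqrt{174}\right) \left(\frac{3}{7} + 2 \sqrt{174}\right)$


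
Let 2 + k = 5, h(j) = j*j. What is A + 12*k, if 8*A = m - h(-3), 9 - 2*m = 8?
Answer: 559/16 ≈ 34.938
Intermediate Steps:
m = ½ (m = 9/2 - ½*8 = 9/2 - 4 = ½ ≈ 0.50000)
h(j) = j²
k = 3 (k = -2 + 5 = 3)
A = -17/16 (A = (½ - 1*(-3)²)/8 = (½ - 1*9)/8 = (½ - 9)/8 = (⅛)*(-17/2) = -17/16 ≈ -1.0625)
A + 12*k = -17/16 + 12*3 = -17/16 + 36 = 559/16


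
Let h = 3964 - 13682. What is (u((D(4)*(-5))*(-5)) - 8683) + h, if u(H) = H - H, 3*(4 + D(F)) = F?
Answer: -18401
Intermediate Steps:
D(F) = -4 + F/3
u(H) = 0
h = -9718
(u((D(4)*(-5))*(-5)) - 8683) + h = (0 - 8683) - 9718 = -8683 - 9718 = -18401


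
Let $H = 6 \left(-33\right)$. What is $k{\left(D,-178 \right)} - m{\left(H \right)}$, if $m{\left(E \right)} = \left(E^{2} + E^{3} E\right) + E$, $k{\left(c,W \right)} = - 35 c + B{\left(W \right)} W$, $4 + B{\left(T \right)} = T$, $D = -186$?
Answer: $-1536953716$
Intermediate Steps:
$B{\left(T \right)} = -4 + T$
$k{\left(c,W \right)} = - 35 c + W \left(-4 + W\right)$ ($k{\left(c,W \right)} = - 35 c + \left(-4 + W\right) W = - 35 c + W \left(-4 + W\right)$)
$H = -198$
$m{\left(E \right)} = E + E^{2} + E^{4}$ ($m{\left(E \right)} = \left(E^{2} + E^{4}\right) + E = E + E^{2} + E^{4}$)
$k{\left(D,-178 \right)} - m{\left(H \right)} = \left(\left(-35\right) \left(-186\right) - 178 \left(-4 - 178\right)\right) - - 198 \left(1 - 198 + \left(-198\right)^{3}\right) = \left(6510 - -32396\right) - - 198 \left(1 - 198 - 7762392\right) = \left(6510 + 32396\right) - \left(-198\right) \left(-7762589\right) = 38906 - 1536992622 = -1536953716$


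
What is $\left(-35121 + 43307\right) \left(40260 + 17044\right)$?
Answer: $469090544$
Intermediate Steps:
$\left(-35121 + 43307\right) \left(40260 + 17044\right) = 8186 \cdot 57304 = 469090544$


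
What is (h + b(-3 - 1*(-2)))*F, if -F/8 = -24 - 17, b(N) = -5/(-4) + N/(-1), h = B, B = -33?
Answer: -10086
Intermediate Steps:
h = -33
b(N) = 5/4 - N (b(N) = -5*(-¼) + N*(-1) = 5/4 - N)
F = 328 (F = -8*(-24 - 17) = -8*(-41) = 328)
(h + b(-3 - 1*(-2)))*F = (-33 + (5/4 - (-3 - 1*(-2))))*328 = (-33 + (5/4 - (-3 + 2)))*328 = (-33 + (5/4 - 1*(-1)))*328 = (-33 + (5/4 + 1))*328 = (-33 + 9/4)*328 = -123/4*328 = -10086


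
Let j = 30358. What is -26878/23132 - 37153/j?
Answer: -209423190/87780157 ≈ -2.3858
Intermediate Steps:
-26878/23132 - 37153/j = -26878/23132 - 37153/30358 = -26878*1/23132 - 37153*1/30358 = -13439/11566 - 37153/30358 = -209423190/87780157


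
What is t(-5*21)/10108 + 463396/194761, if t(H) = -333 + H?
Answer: 46925525/20088206 ≈ 2.3360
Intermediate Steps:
t(-5*21)/10108 + 463396/194761 = (-333 - 5*21)/10108 + 463396/194761 = (-333 - 105)*(1/10108) + 463396*(1/194761) = -438*1/10108 + 463396/194761 = -219/5054 + 463396/194761 = 46925525/20088206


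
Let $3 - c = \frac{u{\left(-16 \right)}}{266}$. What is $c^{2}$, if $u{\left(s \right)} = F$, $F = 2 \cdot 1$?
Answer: $\frac{158404}{17689} \approx 8.9549$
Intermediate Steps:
$F = 2$
$u{\left(s \right)} = 2$
$c = \frac{398}{133}$ ($c = 3 - \frac{2}{266} = 3 - 2 \cdot \frac{1}{266} = 3 - \frac{1}{133} = \frac{398}{133} \approx 2.9925$)
$c^{2} = \left(\frac{398}{133}\right)^{2} = \frac{158404}{17689}$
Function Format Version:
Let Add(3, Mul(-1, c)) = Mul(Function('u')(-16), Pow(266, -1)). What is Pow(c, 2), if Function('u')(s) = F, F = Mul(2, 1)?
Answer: Rational(158404, 17689) ≈ 8.9549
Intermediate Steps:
F = 2
Function('u')(s) = 2
c = Rational(398, 133) (c = Add(3, Mul(-1, Mul(2, Pow(266, -1)))) = Add(3, Mul(-1, Mul(2, Rational(1, 266)))) = Add(3, Mul(-1, Rational(1, 133))) = Add(3, Rational(-1, 133)) = Rational(398, 133) ≈ 2.9925)
Pow(c, 2) = Pow(Rational(398, 133), 2) = Rational(158404, 17689)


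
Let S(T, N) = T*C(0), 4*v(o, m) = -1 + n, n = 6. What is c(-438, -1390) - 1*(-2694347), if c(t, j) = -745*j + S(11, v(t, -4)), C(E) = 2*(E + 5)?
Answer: 3730007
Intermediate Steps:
C(E) = 10 + 2*E (C(E) = 2*(5 + E) = 10 + 2*E)
v(o, m) = 5/4 (v(o, m) = (-1 + 6)/4 = (¼)*5 = 5/4)
S(T, N) = 10*T (S(T, N) = T*(10 + 2*0) = T*(10 + 0) = T*10 = 10*T)
c(t, j) = 110 - 745*j (c(t, j) = -745*j + 10*11 = -745*j + 110 = 110 - 745*j)
c(-438, -1390) - 1*(-2694347) = (110 - 745*(-1390)) - 1*(-2694347) = (110 + 1035550) + 2694347 = 1035660 + 2694347 = 3730007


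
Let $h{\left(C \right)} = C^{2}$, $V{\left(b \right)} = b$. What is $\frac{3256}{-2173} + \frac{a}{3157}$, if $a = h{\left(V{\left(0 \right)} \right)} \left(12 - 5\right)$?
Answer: $- \frac{3256}{2173} \approx -1.4984$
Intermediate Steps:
$a = 0$ ($a = 0^{2} \left(12 - 5\right) = 0 \cdot 7 = 0$)
$\frac{3256}{-2173} + \frac{a}{3157} = \frac{3256}{-2173} + \frac{0}{3157} = 3256 \left(- \frac{1}{2173}\right) + 0 \cdot \frac{1}{3157} = - \frac{3256}{2173} + 0 = - \frac{3256}{2173}$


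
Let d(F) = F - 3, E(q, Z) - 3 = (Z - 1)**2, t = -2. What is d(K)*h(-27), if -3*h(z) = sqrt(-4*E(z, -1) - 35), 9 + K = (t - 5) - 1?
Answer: 20*I*sqrt(7) ≈ 52.915*I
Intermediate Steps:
E(q, Z) = 3 + (-1 + Z)**2 (E(q, Z) = 3 + (Z - 1)**2 = 3 + (-1 + Z)**2)
K = -17 (K = -9 + ((-2 - 5) - 1) = -9 + (-7 - 1) = -9 - 8 = -17)
d(F) = -3 + F
h(z) = -I*sqrt(7) (h(z) = -sqrt(-4*(3 + (-1 - 1)**2) - 35)/3 = -sqrt(-4*(3 + (-2)**2) - 35)/3 = -sqrt(-4*(3 + 4) - 35)/3 = -sqrt(-4*7 - 35)/3 = -sqrt(-28 - 35)/3 = -I*sqrt(7))
d(K)*h(-27) = (-3 - 17)*(-I*sqrt(7)) = -(-20)*I*sqrt(7) = 20*I*sqrt(7)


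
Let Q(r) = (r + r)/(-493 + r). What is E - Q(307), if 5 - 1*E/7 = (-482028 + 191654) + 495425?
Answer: -133484639/93 ≈ -1.4353e+6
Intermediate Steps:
E = -1435322 (E = 35 - 7*((-482028 + 191654) + 495425) = 35 - 7*(-290374 + 495425) = 35 - 7*205051 = 35 - 1435357 = -1435322)
Q(r) = 2*r/(-493 + r) (Q(r) = (2*r)/(-493 + r) = 2*r/(-493 + r))
E - Q(307) = -1435322 - 2*307/(-493 + 307) = -1435322 - 2*307/(-186) = -1435322 - 2*307*(-1)/186 = -1435322 - 1*(-307/93) = -1435322 + 307/93 = -133484639/93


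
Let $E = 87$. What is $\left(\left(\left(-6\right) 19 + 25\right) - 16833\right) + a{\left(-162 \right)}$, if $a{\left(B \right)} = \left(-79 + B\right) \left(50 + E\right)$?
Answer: $-49939$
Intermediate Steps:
$a{\left(B \right)} = -10823 + 137 B$ ($a{\left(B \right)} = \left(-79 + B\right) \left(50 + 87\right) = \left(-79 + B\right) 137 = -10823 + 137 B$)
$\left(\left(\left(-6\right) 19 + 25\right) - 16833\right) + a{\left(-162 \right)} = \left(\left(\left(-6\right) 19 + 25\right) - 16833\right) + \left(-10823 + 137 \left(-162\right)\right) = \left(\left(-114 + 25\right) - 16833\right) - 33017 = \left(-89 - 16833\right) - 33017 = -16922 - 33017 = -49939$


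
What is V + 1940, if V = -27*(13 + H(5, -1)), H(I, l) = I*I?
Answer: 914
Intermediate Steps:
H(I, l) = I²
V = -1026 (V = -27*(13 + 5²) = -27*(13 + 25) = -27*38 = -1026)
V + 1940 = -1026 + 1940 = 914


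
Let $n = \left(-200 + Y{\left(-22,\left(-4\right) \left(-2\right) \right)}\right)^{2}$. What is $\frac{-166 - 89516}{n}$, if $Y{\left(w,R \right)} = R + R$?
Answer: $- \frac{44841}{16928} \approx -2.6489$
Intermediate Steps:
$Y{\left(w,R \right)} = 2 R$
$n = 33856$ ($n = \left(-200 + 2 \left(\left(-4\right) \left(-2\right)\right)\right)^{2} = \left(-200 + 2 \cdot 8\right)^{2} = \left(-200 + 16\right)^{2} = \left(-184\right)^{2} = 33856$)
$\frac{-166 - 89516}{n} = \frac{-166 - 89516}{33856} = \left(-166 - 89516\right) \frac{1}{33856} = \left(-89682\right) \frac{1}{33856} = - \frac{44841}{16928}$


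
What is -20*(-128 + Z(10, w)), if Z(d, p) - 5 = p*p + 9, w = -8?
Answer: 1000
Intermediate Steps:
Z(d, p) = 14 + p² (Z(d, p) = 5 + (p*p + 9) = 5 + (p² + 9) = 5 + (9 + p²) = 14 + p²)
-20*(-128 + Z(10, w)) = -20*(-128 + (14 + (-8)²)) = -20*(-128 + (14 + 64)) = -20*(-128 + 78) = -20*(-50) = 1000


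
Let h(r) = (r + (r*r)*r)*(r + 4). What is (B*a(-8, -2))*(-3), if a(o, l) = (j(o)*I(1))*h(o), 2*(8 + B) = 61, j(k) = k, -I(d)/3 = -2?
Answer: 6739200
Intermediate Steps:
I(d) = 6 (I(d) = -3*(-2) = 6)
h(r) = (4 + r)*(r + r**3) (h(r) = (r + r**2*r)*(4 + r) = (r + r**3)*(4 + r) = (4 + r)*(r + r**3))
B = 45/2 (B = -8 + (1/2)*61 = -8 + 61/2 = 45/2 ≈ 22.500)
a(o, l) = 6*o**2*(4 + o + o**3 + 4*o**2) (a(o, l) = (o*6)*(o*(4 + o + o**3 + 4*o**2)) = (6*o)*(o*(4 + o + o**3 + 4*o**2)) = 6*o**2*(4 + o + o**3 + 4*o**2))
(B*a(-8, -2))*(-3) = (45*(6*(-8)**2*(4 - 8 + (-8)**3 + 4*(-8)**2))/2)*(-3) = (45*(6*64*(4 - 8 - 512 + 4*64))/2)*(-3) = (45*(6*64*(4 - 8 - 512 + 256))/2)*(-3) = (45*(6*64*(-260))/2)*(-3) = ((45/2)*(-99840))*(-3) = -2246400*(-3) = 6739200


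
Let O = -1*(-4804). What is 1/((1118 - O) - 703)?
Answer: -1/4389 ≈ -0.00022784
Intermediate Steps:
O = 4804
1/((1118 - O) - 703) = 1/((1118 - 1*4804) - 703) = 1/((1118 - 4804) - 703) = 1/(-3686 - 703) = 1/(-4389) = -1/4389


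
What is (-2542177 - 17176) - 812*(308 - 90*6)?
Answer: -2370969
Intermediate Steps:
(-2542177 - 17176) - 812*(308 - 90*6) = -2559353 - 812*(308 - 540) = -2559353 - 812*(-232) = -2559353 + 188384 = -2370969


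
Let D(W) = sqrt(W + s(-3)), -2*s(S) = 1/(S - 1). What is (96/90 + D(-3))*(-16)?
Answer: -256/15 - 4*I*sqrt(46) ≈ -17.067 - 27.129*I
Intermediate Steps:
s(S) = -1/(2*(-1 + S)) (s(S) = -1/(2*(S - 1)) = -1/(2*(-1 + S)))
D(W) = sqrt(1/8 + W) (D(W) = sqrt(W - 1/(-2 + 2*(-3))) = sqrt(W - 1/(-2 - 6)) = sqrt(W - 1/(-8)) = sqrt(W - 1*(-1/8)) = sqrt(W + 1/8) = sqrt(1/8 + W))
(96/90 + D(-3))*(-16) = (96/90 + sqrt(2 + 16*(-3))/4)*(-16) = (96*(1/90) + sqrt(2 - 48)/4)*(-16) = (16/15 + sqrt(-46)/4)*(-16) = (16/15 + (I*sqrt(46))/4)*(-16) = (16/15 + I*sqrt(46)/4)*(-16) = -256/15 - 4*I*sqrt(46)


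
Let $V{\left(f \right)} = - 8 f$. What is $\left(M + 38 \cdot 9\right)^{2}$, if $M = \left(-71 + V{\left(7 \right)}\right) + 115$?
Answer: $108900$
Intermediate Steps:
$M = -12$ ($M = \left(-71 - 56\right) + 115 = -127 + 115 = -12$)
$\left(M + 38 \cdot 9\right)^{2} = \left(-12 + 38 \cdot 9\right)^{2} = \left(-12 + 342\right)^{2} = 330^{2} = 108900$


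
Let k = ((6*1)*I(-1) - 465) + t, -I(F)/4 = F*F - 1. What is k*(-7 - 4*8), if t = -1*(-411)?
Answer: 2106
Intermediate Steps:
I(F) = 4 - 4*F² (I(F) = -4*(F*F - 1) = -4*(F² - 1) = -4*(-1 + F²) = 4 - 4*F²)
t = 411
k = -54 (k = ((6*1)*(4 - 4*(-1)²) - 465) + 411 = (6*(4 - 4*1) - 465) + 411 = (6*(4 - 4) - 465) + 411 = (6*0 - 465) + 411 = (0 - 465) + 411 = -465 + 411 = -54)
k*(-7 - 4*8) = -54*(-7 - 4*8) = -54*(-7 - 32) = -54*(-39) = 2106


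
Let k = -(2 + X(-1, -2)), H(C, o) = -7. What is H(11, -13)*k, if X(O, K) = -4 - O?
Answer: -7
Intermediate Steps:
k = 1 (k = -(2 + (-4 - 1*(-1))) = -(2 + (-4 + 1)) = -(2 - 3) = -1*(-1) = 1)
H(11, -13)*k = -7*1 = -7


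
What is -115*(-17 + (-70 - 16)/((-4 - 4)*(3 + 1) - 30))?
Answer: 55660/31 ≈ 1795.5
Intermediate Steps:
-115*(-17 + (-70 - 16)/((-4 - 4)*(3 + 1) - 30)) = -115*(-17 - 86/(-8*4 - 30)) = -115*(-17 - 86/(-32 - 30)) = -115*(-17 - 86/(-62)) = -115*(-17 - 86*(-1/62)) = -115*(-17 + 43/31) = -115*(-484/31) = 55660/31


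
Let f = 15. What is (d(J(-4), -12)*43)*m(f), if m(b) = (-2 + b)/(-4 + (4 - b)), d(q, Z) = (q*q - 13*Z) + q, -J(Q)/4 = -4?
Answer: -239252/15 ≈ -15950.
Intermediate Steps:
J(Q) = 16 (J(Q) = -4*(-4) = 16)
d(q, Z) = q + q² - 13*Z (d(q, Z) = (q² - 13*Z) + q = q + q² - 13*Z)
m(b) = -(-2 + b)/b (m(b) = (-2 + b)/((-b)) = (-2 + b)*(-1/b) = -(-2 + b)/b)
(d(J(-4), -12)*43)*m(f) = ((16 + 16² - 13*(-12))*43)*((2 - 1*15)/15) = ((16 + 256 + 156)*43)*((2 - 15)/15) = (428*43)*((1/15)*(-13)) = 18404*(-13/15) = -239252/15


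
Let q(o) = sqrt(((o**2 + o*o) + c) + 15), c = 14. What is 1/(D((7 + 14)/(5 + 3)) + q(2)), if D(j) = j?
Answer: -168/1927 + 64*sqrt(37)/1927 ≈ 0.11484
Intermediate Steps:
q(o) = sqrt(29 + 2*o**2) (q(o) = sqrt(((o**2 + o*o) + 14) + 15) = sqrt(((o**2 + o**2) + 14) + 15) = sqrt((2*o**2 + 14) + 15) = sqrt((14 + 2*o**2) + 15) = sqrt(29 + 2*o**2))
1/(D((7 + 14)/(5 + 3)) + q(2)) = 1/((7 + 14)/(5 + 3) + sqrt(29 + 2*2**2)) = 1/(21/8 + sqrt(29 + 2*4)) = 1/(21*(1/8) + sqrt(29 + 8)) = 1/(21/8 + sqrt(37))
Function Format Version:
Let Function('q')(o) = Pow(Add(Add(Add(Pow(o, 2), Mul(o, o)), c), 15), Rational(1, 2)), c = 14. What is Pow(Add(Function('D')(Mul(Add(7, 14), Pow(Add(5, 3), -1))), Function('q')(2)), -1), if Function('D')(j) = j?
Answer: Add(Rational(-168, 1927), Mul(Rational(64, 1927), Pow(37, Rational(1, 2)))) ≈ 0.11484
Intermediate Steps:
Function('q')(o) = Pow(Add(29, Mul(2, Pow(o, 2))), Rational(1, 2)) (Function('q')(o) = Pow(Add(Add(Add(Pow(o, 2), Mul(o, o)), 14), 15), Rational(1, 2)) = Pow(Add(Add(Add(Pow(o, 2), Pow(o, 2)), 14), 15), Rational(1, 2)) = Pow(Add(Add(Mul(2, Pow(o, 2)), 14), 15), Rational(1, 2)) = Pow(Add(Add(14, Mul(2, Pow(o, 2))), 15), Rational(1, 2)) = Pow(Add(29, Mul(2, Pow(o, 2))), Rational(1, 2)))
Pow(Add(Function('D')(Mul(Add(7, 14), Pow(Add(5, 3), -1))), Function('q')(2)), -1) = Pow(Add(Mul(Add(7, 14), Pow(Add(5, 3), -1)), Pow(Add(29, Mul(2, Pow(2, 2))), Rational(1, 2))), -1) = Pow(Add(Mul(21, Pow(8, -1)), Pow(Add(29, Mul(2, 4)), Rational(1, 2))), -1) = Pow(Add(Mul(21, Rational(1, 8)), Pow(Add(29, 8), Rational(1, 2))), -1) = Pow(Add(Rational(21, 8), Pow(37, Rational(1, 2))), -1)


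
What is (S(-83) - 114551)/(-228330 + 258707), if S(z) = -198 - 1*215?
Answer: -114964/30377 ≈ -3.7846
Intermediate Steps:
S(z) = -413 (S(z) = -198 - 215 = -413)
(S(-83) - 114551)/(-228330 + 258707) = (-413 - 114551)/(-228330 + 258707) = -114964/30377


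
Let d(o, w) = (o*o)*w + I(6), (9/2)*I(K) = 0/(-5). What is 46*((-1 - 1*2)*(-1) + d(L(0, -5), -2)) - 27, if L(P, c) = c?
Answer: -2189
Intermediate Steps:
I(K) = 0 (I(K) = 2*(0/(-5))/9 = 2*(0*(-⅕))/9 = (2/9)*0 = 0)
d(o, w) = w*o² (d(o, w) = (o*o)*w + 0 = o²*w + 0 = w*o² + 0 = w*o²)
46*((-1 - 1*2)*(-1) + d(L(0, -5), -2)) - 27 = 46*((-1 - 1*2)*(-1) - 2*(-5)²) - 27 = 46*((-1 - 2)*(-1) - 2*25) - 27 = 46*(-3*(-1) - 50) - 27 = 46*(3 - 50) - 27 = 46*(-47) - 27 = -2162 - 27 = -2189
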